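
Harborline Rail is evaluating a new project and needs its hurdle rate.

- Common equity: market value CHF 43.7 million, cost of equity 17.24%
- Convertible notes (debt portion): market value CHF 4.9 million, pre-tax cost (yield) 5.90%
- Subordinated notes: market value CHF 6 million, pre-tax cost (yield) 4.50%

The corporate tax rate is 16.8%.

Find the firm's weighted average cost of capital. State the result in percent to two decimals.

Total capital V = 43.7 + 4.9 + 6 = 54.6.
Equity: weight = 43.7/54.6 = 0.8004; cost = 17.24%.
Convertible notes (debt portion): weight = 4.9/54.6 = 0.0897; after-tax cost = 5.9% × (1 − 16.8%) = 4.9088%.
Subordinated notes: weight = 6/54.6 = 0.1099; after-tax cost = 4.5% × (1 − 16.8%) = 3.7440%.
WACC = 0.8004 × 17.2400% + 0.0897 × 4.9088% + 0.1099 × 3.7440% = 14.6503%.

14.65%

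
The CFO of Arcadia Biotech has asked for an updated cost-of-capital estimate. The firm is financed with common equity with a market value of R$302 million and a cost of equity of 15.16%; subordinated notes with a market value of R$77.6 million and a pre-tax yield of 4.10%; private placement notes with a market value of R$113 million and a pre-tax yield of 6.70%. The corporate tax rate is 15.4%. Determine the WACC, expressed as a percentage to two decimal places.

11.14%

Total capital V = 302 + 77.6 + 113 = 492.6.
Equity: weight = 302/492.6 = 0.6131; cost = 15.16%.
Subordinated notes: weight = 77.6/492.6 = 0.1575; after-tax cost = 4.1% × (1 − 15.4%) = 3.4686%.
Private placement notes: weight = 113/492.6 = 0.2294; after-tax cost = 6.7% × (1 − 15.4%) = 5.6682%.
WACC = 0.6131 × 15.1600% + 0.1575 × 3.4686% + 0.2294 × 5.6682% = 11.1409%.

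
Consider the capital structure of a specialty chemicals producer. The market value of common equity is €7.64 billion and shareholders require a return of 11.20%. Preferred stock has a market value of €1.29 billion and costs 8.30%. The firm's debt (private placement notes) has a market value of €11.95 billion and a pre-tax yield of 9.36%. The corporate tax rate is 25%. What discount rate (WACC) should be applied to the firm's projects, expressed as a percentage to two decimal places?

8.63%

Total capital V = 7.64 + 1.29 + 11.95 = 20.88.
Equity: weight = 7.64/20.88 = 0.3659; cost = 11.2%.
Preferred: weight = 1.29/20.88 = 0.0618; cost = 8.3%.
Private placement notes: weight = 11.95/20.88 = 0.5723; after-tax cost = 9.36% × (1 − 25%) = 7.0200%.
WACC = 0.3659 × 11.2000% + 0.0618 × 8.3000% + 0.5723 × 7.0200% = 8.6285%.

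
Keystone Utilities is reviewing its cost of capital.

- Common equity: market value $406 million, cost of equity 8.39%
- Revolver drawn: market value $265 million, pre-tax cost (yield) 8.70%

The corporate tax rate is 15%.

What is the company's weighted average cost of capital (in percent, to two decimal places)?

8.00%

Total capital V = 406 + 265 = 671.
Equity: weight = 406/671 = 0.6051; cost = 8.39%.
Revolver drawn: weight = 265/671 = 0.3949; after-tax cost = 8.7% × (1 − 15%) = 7.3950%.
WACC = 0.6051 × 8.3900% + 0.3949 × 7.3950% = 7.9970%.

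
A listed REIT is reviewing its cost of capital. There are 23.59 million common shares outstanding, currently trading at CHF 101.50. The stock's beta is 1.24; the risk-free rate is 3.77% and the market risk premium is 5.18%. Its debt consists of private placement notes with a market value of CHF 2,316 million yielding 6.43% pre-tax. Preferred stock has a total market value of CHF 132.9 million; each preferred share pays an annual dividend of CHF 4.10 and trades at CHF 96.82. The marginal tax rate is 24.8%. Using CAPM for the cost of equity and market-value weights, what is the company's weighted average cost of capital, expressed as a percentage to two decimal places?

Cost of equity via CAPM: Re = 3.77% + 1.24 × 5.18% = 10.1932%.
Cost of preferred: Rp = 4.1 / 96.82 = 4.2347%.
Market value of equity E = 101.5 × 23.59m = 2394.385m.
Total capital V = 2394.385 + 132.9 + 2316 = 4843.285.
Equity: weight = 2394.385/4843.285 = 0.4944; cost = 10.1932%.
Preferred: weight = 132.9/4843.285 = 0.0274; cost = 4.2347%.
Private placement notes: weight = 2316/4843.285 = 0.4782; after-tax cost = 6.43% × (1 − 24.8%) = 4.8354%.
WACC = 0.4944 × 10.1932% + 0.0274 × 4.2347% + 0.4782 × 4.8354% = 7.4676%.

7.47%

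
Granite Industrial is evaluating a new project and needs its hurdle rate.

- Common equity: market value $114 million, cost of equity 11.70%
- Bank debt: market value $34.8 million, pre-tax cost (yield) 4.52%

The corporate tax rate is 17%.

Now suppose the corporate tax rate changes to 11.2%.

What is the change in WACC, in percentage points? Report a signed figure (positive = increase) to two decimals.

Current WACC:
Total capital V = 114 + 34.8 = 148.8.
Equity: weight = 114/148.8 = 0.7661; cost = 11.7%.
Bank debt: weight = 34.8/148.8 = 0.2339; after-tax cost = 4.52% × (1 − 17%) = 3.7516%.
WACC = 0.7661 × 11.7000% + 0.2339 × 3.7516% = 9.8411%.
After the change:
Total capital V = 114 + 34.8 = 148.8.
Equity: weight = 114/148.8 = 0.7661; cost = 11.7%.
Bank debt: weight = 34.8/148.8 = 0.2339; after-tax cost = 4.52% × (1 − 11.2%) = 4.0138%.
WACC = 0.7661 × 11.7000% + 0.2339 × 4.0138% = 9.9024%.
Change in WACC = 9.9024% − 9.8411% = 0.0613 pp.

+0.06 pp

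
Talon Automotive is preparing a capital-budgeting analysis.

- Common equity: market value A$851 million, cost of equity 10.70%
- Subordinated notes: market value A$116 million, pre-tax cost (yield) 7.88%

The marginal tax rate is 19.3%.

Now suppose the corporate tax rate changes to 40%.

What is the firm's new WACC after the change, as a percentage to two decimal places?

After the change:
Total capital V = 851 + 116 = 967.
Equity: weight = 851/967 = 0.8800; cost = 10.7%.
Subordinated notes: weight = 116/967 = 0.1200; after-tax cost = 7.88% × (1 − 40%) = 4.7280%.
WACC = 0.8800 × 10.7000% + 0.1200 × 4.7280% = 9.9836%.

9.98%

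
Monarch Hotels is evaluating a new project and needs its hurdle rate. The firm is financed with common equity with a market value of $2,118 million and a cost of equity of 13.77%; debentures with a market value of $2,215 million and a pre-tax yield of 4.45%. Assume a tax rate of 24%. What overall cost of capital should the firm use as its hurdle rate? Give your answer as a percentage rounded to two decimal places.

Total capital V = 2118 + 2215 = 4333.
Equity: weight = 2118/4333 = 0.4888; cost = 13.77%.
Debentures: weight = 2215/4333 = 0.5112; after-tax cost = 4.45% × (1 − 24%) = 3.3820%.
WACC = 0.4888 × 13.7700% + 0.5112 × 3.3820% = 8.4597%.

8.46%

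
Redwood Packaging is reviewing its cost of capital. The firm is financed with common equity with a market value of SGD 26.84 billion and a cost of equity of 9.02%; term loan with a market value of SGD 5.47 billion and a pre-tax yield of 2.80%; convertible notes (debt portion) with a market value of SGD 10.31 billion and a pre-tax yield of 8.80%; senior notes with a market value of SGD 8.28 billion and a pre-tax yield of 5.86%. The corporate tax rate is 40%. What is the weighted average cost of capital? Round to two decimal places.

6.58%

Total capital V = 26.84 + 5.47 + 10.31 + 8.28 = 50.9.
Equity: weight = 26.84/50.9 = 0.5273; cost = 9.02%.
Term loan: weight = 5.47/50.9 = 0.1075; after-tax cost = 2.8% × (1 − 40%) = 1.6800%.
Convertible notes (debt portion): weight = 10.31/50.9 = 0.2026; after-tax cost = 8.8% × (1 − 40%) = 5.2800%.
Senior notes: weight = 8.28/50.9 = 0.1627; after-tax cost = 5.86% × (1 − 40%) = 3.5160%.
WACC = 0.5273 × 9.0200% + 0.1075 × 1.6800% + 0.2026 × 5.2800% + 0.1627 × 3.5160% = 6.5783%.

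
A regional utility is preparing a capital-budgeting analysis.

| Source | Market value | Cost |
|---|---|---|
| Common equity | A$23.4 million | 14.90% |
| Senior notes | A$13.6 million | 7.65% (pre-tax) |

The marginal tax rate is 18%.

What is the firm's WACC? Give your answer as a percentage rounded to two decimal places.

Total capital V = 23.4 + 13.6 = 37.
Equity: weight = 23.4/37 = 0.6324; cost = 14.9%.
Senior notes: weight = 13.6/37 = 0.3676; after-tax cost = 7.65% × (1 − 18%) = 6.2730%.
WACC = 0.6324 × 14.9000% + 0.3676 × 6.2730% = 11.7290%.

11.73%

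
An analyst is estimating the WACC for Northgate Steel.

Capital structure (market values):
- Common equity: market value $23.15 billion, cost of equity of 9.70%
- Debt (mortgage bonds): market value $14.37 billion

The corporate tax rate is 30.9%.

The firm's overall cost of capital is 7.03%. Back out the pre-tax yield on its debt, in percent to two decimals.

3.95%

Total capital V = 23.15 + 14.37 = 37.52.
Equity weight = 23.15/37.52 = 0.6170.
Mortgage bonds weight = 14.37/37.52 = 0.3830.
Equity contribution = 0.6170 × 9.7% = 5.9849%.
Remaining for debt = 7.03% − 5.9849% = 1.0451%.
Rd × (1 − 30.9%) × 0.3830 = 1.0451%  ⇒  Rd = 3.9488%.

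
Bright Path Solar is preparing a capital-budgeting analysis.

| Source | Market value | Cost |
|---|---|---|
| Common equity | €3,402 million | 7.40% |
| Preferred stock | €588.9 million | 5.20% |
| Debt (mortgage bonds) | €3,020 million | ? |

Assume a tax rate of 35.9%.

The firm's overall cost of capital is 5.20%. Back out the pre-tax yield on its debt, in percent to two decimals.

4.25%

Total capital V = 3402 + 588.9 + 3020 = 7010.9.
Equity weight = 3402/7010.9 = 0.4852.
Preferred weight = 588.9/7010.9 = 0.0840.
Mortgage bonds weight = 3020/7010.9 = 0.4308.
Equity contribution = 0.4852 × 7.4% = 3.5908%.
Preferred contribution = 0.0840 × 5.2% = 0.4368%.
Remaining for debt = 5.2% − 4.0276% = 1.1724%.
Rd × (1 − 35.9%) × 0.4308 = 1.1724%  ⇒  Rd = 4.2461%.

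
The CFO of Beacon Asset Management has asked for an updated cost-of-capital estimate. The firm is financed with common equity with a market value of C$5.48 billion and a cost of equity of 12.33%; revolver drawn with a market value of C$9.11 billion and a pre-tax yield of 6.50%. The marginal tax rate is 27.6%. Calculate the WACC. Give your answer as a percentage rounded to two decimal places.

7.57%

Total capital V = 5.48 + 9.11 = 14.59.
Equity: weight = 5.48/14.59 = 0.3756; cost = 12.33%.
Revolver drawn: weight = 9.11/14.59 = 0.6244; after-tax cost = 6.5% × (1 − 27.6%) = 4.7060%.
WACC = 0.3756 × 12.3300% + 0.6244 × 4.7060% = 7.5696%.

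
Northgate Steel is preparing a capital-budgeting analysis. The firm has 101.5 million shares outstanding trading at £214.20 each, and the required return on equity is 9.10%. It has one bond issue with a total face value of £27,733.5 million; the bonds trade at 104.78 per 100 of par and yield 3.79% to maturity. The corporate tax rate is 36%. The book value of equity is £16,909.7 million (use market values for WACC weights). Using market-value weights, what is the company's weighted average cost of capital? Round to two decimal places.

5.28%

Market value of equity E = 214.2 × 101.5m = 21741.3m. Market value of debt D = 27733.5m × 104.78/100 = 29059.1613m.
Total capital V = 21741.3 + 29059.1613 = 50800.4613.
Equity: weight = 21741.3/50800.4613 = 0.4280; cost = 9.1%.
Bonds outstanding: weight = 29059.1613/50800.4613 = 0.5720; after-tax cost = 3.79% × (1 − 36%) = 2.4256%.
WACC = 0.4280 × 9.1000% + 0.5720 × 2.4256% = 5.2821%.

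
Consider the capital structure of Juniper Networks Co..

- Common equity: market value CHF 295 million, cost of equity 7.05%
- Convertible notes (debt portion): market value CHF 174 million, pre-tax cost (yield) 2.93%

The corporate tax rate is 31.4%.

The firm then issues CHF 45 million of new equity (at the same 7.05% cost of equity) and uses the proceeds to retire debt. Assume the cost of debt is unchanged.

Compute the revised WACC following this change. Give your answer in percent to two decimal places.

After the change:
Total capital V = 340 + 129 = 469.
Equity: weight = 340/469 = 0.7249; cost = 7.05%.
Convertible notes (debt portion): weight = 129/469 = 0.2751; after-tax cost = 2.93% × (1 − 31.4%) = 2.0100%.
WACC = 0.7249 × 7.0500% + 0.2751 × 2.0100% = 5.6637%.

5.66%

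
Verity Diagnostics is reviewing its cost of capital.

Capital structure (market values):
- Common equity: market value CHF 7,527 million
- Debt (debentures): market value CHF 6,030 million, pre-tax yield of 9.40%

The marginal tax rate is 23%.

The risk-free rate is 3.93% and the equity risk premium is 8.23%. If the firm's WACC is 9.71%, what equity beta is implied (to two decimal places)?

Total capital V = 7527 + 6030 = 13557.
Equity weight = 7527/13557 = 0.5552.
Debentures weight = 6030/13557 = 0.4448.
Debt contribution = 0.4448 × 9.4% × (1 − 23%) = 3.2194%.
Required equity contribution = 9.71% − 3.2194% = 6.4906%  ⇒  Re = 11.6904%.
CAPM: 11.6904% = 3.93% + β × 8.23%  ⇒  β = 0.9429.

0.94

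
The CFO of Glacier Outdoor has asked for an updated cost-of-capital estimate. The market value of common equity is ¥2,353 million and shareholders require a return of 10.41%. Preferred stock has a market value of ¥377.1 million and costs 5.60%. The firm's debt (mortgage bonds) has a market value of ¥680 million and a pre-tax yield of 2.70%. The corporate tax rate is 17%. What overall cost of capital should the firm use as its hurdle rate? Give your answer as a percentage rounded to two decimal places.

8.25%

Total capital V = 2353 + 377.1 + 680 = 3410.1.
Equity: weight = 2353/3410.1 = 0.6900; cost = 10.41%.
Preferred: weight = 377.1/3410.1 = 0.1106; cost = 5.6%.
Mortgage bonds: weight = 680/3410.1 = 0.1994; after-tax cost = 2.7% × (1 − 17%) = 2.2410%.
WACC = 0.6900 × 10.4100% + 0.1106 × 5.6000% + 0.1994 × 2.2410% = 8.2491%.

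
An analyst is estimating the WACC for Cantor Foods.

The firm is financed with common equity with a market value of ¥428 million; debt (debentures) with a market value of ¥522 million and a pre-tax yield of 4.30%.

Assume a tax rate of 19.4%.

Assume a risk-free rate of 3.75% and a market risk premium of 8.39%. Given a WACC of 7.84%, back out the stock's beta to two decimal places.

Total capital V = 428 + 522 = 950.
Equity weight = 428/950 = 0.4505.
Debentures weight = 522/950 = 0.5495.
Debt contribution = 0.5495 × 4.3% × (1 − 19.4%) = 1.9044%.
Required equity contribution = 7.84% − 1.9044% = 5.9356%  ⇒  Re = 13.1749%.
CAPM: 13.1749% = 3.75% + β × 8.39%  ⇒  β = 1.1233.

1.12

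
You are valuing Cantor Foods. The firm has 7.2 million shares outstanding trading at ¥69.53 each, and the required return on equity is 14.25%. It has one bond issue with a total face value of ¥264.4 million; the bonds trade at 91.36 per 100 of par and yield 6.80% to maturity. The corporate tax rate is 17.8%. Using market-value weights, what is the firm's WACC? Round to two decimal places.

Market value of equity E = 69.53 × 7.2m = 500.616m. Market value of debt D = 264.4m × 91.36/100 = 241.55584m.
Total capital V = 500.616 + 241.55584 = 742.17184.
Equity: weight = 500.616/742.17184 = 0.6745; cost = 14.25%.
Bonds outstanding: weight = 241.55584/742.17184 = 0.3255; after-tax cost = 6.8% × (1 − 17.8%) = 5.5896%.
WACC = 0.6745 × 14.2500% + 0.3255 × 5.5896% = 11.4313%.

11.43%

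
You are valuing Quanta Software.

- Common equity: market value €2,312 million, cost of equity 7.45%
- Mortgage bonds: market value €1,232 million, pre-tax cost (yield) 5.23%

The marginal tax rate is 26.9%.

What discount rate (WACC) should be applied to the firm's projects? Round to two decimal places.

Total capital V = 2312 + 1232 = 3544.
Equity: weight = 2312/3544 = 0.6524; cost = 7.45%.
Mortgage bonds: weight = 1232/3544 = 0.3476; after-tax cost = 5.23% × (1 − 26.9%) = 3.8231%.
WACC = 0.6524 × 7.4500% + 0.3476 × 3.8231% = 6.1892%.

6.19%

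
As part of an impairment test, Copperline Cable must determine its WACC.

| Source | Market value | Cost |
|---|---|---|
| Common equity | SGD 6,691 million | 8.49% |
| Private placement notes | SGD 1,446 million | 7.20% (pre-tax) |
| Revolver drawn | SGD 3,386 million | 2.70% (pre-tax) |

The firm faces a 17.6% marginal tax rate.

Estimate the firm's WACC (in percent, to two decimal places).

Total capital V = 6691 + 1446 + 3386 = 11523.
Equity: weight = 6691/11523 = 0.5807; cost = 8.49%.
Private placement notes: weight = 1446/11523 = 0.1255; after-tax cost = 7.2% × (1 − 17.6%) = 5.9328%.
Revolver drawn: weight = 3386/11523 = 0.2938; after-tax cost = 2.7% × (1 − 17.6%) = 2.2248%.
WACC = 0.5807 × 8.4900% + 0.1255 × 5.9328% + 0.2938 × 2.2248% = 6.3281%.

6.33%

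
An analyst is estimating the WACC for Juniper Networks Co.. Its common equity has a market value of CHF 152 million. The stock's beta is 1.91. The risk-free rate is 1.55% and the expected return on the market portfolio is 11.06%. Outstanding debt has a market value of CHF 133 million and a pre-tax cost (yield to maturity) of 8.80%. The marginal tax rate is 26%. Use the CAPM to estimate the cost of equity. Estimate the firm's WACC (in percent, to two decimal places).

Market risk premium = 11.06% − 1.55% = 9.51%.
Cost of equity via CAPM: Re = 1.55% + 1.91 × 9.51% = 19.7141%.
Total capital V = 152 + 133 = 285.
Equity: weight = 152/285 = 0.5333; cost = 19.7141%.
Debt: weight = 133/285 = 0.4667; after-tax cost = 8.8% × (1 − 26%) = 6.5120%.
WACC = 0.5333 × 19.7141% + 0.4667 × 6.5120% = 13.5531%.

13.55%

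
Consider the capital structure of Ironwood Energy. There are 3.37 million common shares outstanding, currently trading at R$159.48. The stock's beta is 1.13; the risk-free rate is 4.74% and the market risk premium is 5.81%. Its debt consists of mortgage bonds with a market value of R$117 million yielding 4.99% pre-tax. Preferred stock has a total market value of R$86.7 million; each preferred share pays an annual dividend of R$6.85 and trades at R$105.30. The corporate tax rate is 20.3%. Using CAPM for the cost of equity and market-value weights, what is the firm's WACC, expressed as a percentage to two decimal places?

9.59%

Cost of equity via CAPM: Re = 4.74% + 1.13 × 5.81% = 11.3053%.
Cost of preferred: Rp = 6.85 / 105.3 = 6.5052%.
Market value of equity E = 159.48 × 3.37m = 537.4476m.
Total capital V = 537.4476 + 86.7 + 117 = 741.1476.
Equity: weight = 537.4476/741.1476 = 0.7252; cost = 11.3053%.
Preferred: weight = 86.7/741.1476 = 0.1170; cost = 6.5052%.
Mortgage bonds: weight = 117/741.1476 = 0.1579; after-tax cost = 4.99% × (1 − 20.3%) = 3.9770%.
WACC = 0.7252 × 11.3053% + 0.1170 × 6.5052% + 0.1579 × 3.9770% = 9.5869%.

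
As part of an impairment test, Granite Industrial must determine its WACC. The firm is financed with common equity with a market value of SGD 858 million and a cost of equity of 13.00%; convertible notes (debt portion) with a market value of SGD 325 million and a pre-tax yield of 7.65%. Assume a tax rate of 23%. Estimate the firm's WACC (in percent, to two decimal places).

11.05%

Total capital V = 858 + 325 = 1183.
Equity: weight = 858/1183 = 0.7253; cost = 13%.
Convertible notes (debt portion): weight = 325/1183 = 0.2747; after-tax cost = 7.65% × (1 − 23%) = 5.8905%.
WACC = 0.7253 × 13.0000% + 0.2747 × 5.8905% = 11.0468%.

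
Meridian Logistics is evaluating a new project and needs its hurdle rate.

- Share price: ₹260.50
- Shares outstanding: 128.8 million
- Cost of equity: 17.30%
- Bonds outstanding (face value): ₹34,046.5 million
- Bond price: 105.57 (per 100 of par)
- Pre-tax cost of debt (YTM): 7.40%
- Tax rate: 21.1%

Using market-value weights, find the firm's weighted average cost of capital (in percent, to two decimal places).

Market value of equity E = 260.5 × 128.8m = 33552.4m. Market value of debt D = 34046.5m × 105.57/100 = 35942.89005m.
Total capital V = 33552.4 + 35942.89005 = 69495.29005.
Equity: weight = 33552.4/69495.29005 = 0.4828; cost = 17.3%.
Bonds outstanding: weight = 35942.89005/69495.29005 = 0.5172; after-tax cost = 7.4% × (1 − 21.1%) = 5.8386%.
WACC = 0.4828 × 17.3000% + 0.5172 × 5.8386% = 11.3722%.

11.37%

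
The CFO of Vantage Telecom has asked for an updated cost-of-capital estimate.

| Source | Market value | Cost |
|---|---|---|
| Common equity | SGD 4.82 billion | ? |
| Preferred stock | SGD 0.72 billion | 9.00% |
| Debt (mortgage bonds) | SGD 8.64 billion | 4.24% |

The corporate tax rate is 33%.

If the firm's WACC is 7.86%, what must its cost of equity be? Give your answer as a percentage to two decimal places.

Total capital V = 4.82 + 0.72 + 8.64 = 14.18.
Equity weight = 4.82/14.18 = 0.3399.
Preferred weight = 0.72/14.18 = 0.0508.
Mortgage bonds weight = 8.64/14.18 = 0.6093.
Debt contribution = 0.6093 × 4.24% × (1 − 33%) = 1.7309%.
Preferred contribution = 0.0508 × 9% = 0.4570%.
Required equity contribution = 7.86% − 2.1879% = 5.6721%.
Re = 5.6721% / 0.3399 = 16.6868%.

16.69%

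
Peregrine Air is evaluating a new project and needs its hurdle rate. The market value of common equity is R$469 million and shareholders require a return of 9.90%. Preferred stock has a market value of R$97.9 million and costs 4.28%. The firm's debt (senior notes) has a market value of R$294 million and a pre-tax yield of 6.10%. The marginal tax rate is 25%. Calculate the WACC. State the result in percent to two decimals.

Total capital V = 469 + 97.9 + 294 = 860.9.
Equity: weight = 469/860.9 = 0.5448; cost = 9.9%.
Preferred: weight = 97.9/860.9 = 0.1137; cost = 4.28%.
Senior notes: weight = 294/860.9 = 0.3415; after-tax cost = 6.1% × (1 − 25%) = 4.5750%.
WACC = 0.5448 × 9.9000% + 0.1137 × 4.2800% + 0.3415 × 4.5750% = 7.4424%.

7.44%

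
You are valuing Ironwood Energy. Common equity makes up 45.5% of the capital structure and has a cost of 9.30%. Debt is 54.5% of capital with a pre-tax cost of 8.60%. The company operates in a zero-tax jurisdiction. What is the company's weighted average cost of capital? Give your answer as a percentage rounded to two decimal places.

After-tax cost of debt = 8.6% × (1 − 0%) = 8.6000%.
WACC = 0.455 × 9.3000% + 0.545 × 8.6000% = 8.9185%.

8.92%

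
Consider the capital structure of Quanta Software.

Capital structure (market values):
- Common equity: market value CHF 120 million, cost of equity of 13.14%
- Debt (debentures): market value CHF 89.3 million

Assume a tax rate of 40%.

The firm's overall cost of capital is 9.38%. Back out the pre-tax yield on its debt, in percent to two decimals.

Total capital V = 120 + 89.3 = 209.3.
Equity weight = 120/209.3 = 0.5733.
Debentures weight = 89.3/209.3 = 0.4267.
Equity contribution = 0.5733 × 13.14% = 7.5337%.
Remaining for debt = 9.38% − 7.5337% = 1.8463%.
Rd × (1 − 40%) × 0.4267 = 1.8463%  ⇒  Rd = 7.2123%.

7.21%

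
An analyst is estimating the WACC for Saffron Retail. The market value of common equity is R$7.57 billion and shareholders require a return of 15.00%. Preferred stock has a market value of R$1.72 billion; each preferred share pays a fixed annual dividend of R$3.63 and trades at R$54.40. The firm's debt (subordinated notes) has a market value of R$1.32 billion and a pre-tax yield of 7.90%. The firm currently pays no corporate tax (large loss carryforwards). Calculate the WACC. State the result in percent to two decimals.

12.77%

Cost of preferred: Rp = 3.63 / 54.4 = 6.6728%.
Total capital V = 7.57 + 1.72 + 1.32 = 10.61.
Equity: weight = 7.57/10.61 = 0.7135; cost = 15%.
Preferred: weight = 1.72/10.61 = 0.1621; cost = 6.6728%.
Subordinated notes: weight = 1.32/10.61 = 0.1244; after-tax cost = 7.9% × (1 − 0%) = 7.9000%.
WACC = 0.7135 × 15.0000% + 0.1621 × 6.6728% + 0.1244 × 7.9000% = 12.7667%.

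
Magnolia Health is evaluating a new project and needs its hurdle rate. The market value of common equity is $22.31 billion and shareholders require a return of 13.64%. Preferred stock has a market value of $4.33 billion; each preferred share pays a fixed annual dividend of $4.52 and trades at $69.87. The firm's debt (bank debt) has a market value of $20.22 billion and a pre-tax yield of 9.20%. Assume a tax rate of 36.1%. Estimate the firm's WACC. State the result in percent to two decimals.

Cost of preferred: Rp = 4.52 / 69.87 = 6.4692%.
Total capital V = 22.31 + 4.33 + 20.22 = 46.86.
Equity: weight = 22.31/46.86 = 0.4761; cost = 13.64%.
Preferred: weight = 4.33/46.86 = 0.0924; cost = 6.4692%.
Bank debt: weight = 20.22/46.86 = 0.4315; after-tax cost = 9.2% × (1 − 36.1%) = 5.8788%.
WACC = 0.4761 × 13.6400% + 0.0924 × 6.4692% + 0.4315 × 5.8788% = 9.6285%.

9.63%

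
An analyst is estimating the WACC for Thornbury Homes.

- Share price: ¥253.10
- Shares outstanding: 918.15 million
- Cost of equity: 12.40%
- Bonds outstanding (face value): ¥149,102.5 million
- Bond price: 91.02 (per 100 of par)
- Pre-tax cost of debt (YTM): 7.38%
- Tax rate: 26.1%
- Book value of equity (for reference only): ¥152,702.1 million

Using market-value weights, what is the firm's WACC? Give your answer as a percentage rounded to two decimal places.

9.84%

Market value of equity E = 253.1 × 918.15m = 232383.765m. Market value of debt D = 149102.5m × 91.02/100 = 135713.0955m.
Total capital V = 232383.765 + 135713.0955 = 368096.8605.
Equity: weight = 232383.765/368096.8605 = 0.6313; cost = 12.4%.
Bonds outstanding: weight = 135713.0955/368096.8605 = 0.3687; after-tax cost = 7.38% × (1 − 26.1%) = 5.4538%.
WACC = 0.6313 × 12.4000% + 0.3687 × 5.4538% = 9.8390%.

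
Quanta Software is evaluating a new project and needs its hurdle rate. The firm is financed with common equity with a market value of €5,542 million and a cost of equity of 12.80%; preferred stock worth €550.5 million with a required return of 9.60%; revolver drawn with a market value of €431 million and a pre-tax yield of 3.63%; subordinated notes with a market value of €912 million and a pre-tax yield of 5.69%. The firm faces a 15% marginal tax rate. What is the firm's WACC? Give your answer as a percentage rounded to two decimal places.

11.02%

Total capital V = 5542 + 550.5 + 431 + 912 = 7435.5.
Equity: weight = 5542/7435.5 = 0.7453; cost = 12.8%.
Preferred: weight = 550.5/7435.5 = 0.0740; cost = 9.6%.
Revolver drawn: weight = 431/7435.5 = 0.0580; after-tax cost = 3.63% × (1 − 15%) = 3.0855%.
Subordinated notes: weight = 912/7435.5 = 0.1227; after-tax cost = 5.69% × (1 − 15%) = 4.8365%.
WACC = 0.7453 × 12.8000% + 0.0740 × 9.6000% + 0.0580 × 3.0855% + 0.1227 × 4.8365% = 11.0232%.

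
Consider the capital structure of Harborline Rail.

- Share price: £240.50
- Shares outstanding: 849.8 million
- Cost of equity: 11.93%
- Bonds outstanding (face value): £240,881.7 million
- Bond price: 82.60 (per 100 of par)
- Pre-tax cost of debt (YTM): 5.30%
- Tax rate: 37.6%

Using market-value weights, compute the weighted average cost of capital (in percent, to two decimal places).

Market value of equity E = 240.5 × 849.8m = 204376.9m. Market value of debt D = 240881.7m × 82.6/100 = 198968.2842m.
Total capital V = 204376.9 + 198968.2842 = 403345.1842.
Equity: weight = 204376.9/403345.1842 = 0.5067; cost = 11.93%.
Bonds outstanding: weight = 198968.2842/403345.1842 = 0.4933; after-tax cost = 5.3% × (1 − 37.6%) = 3.3072%.
WACC = 0.5067 × 11.9300% + 0.4933 × 3.3072% = 7.6764%.

7.68%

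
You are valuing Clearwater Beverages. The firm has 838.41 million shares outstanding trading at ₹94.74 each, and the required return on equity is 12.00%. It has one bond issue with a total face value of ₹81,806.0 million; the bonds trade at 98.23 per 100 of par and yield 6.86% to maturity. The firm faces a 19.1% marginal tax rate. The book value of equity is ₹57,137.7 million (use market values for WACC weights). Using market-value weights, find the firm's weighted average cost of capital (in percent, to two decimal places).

8.76%

Market value of equity E = 94.74 × 838.41m = 79430.9634m. Market value of debt D = 81806m × 98.23/100 = 80358.0338m.
Total capital V = 79430.9634 + 80358.0338 = 159788.9972.
Equity: weight = 79430.9634/159788.9972 = 0.4971; cost = 12%.
Bonds outstanding: weight = 80358.0338/159788.9972 = 0.5029; after-tax cost = 6.86% × (1 − 19.1%) = 5.5497%.
WACC = 0.4971 × 12.0000% + 0.5029 × 5.5497% = 8.7562%.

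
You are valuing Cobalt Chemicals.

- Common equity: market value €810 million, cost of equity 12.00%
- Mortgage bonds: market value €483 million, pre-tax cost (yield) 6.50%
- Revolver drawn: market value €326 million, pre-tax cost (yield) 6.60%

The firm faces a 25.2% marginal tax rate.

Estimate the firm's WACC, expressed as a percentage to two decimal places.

Total capital V = 810 + 483 + 326 = 1619.
Equity: weight = 810/1619 = 0.5003; cost = 12%.
Mortgage bonds: weight = 483/1619 = 0.2983; after-tax cost = 6.5% × (1 − 25.2%) = 4.8620%.
Revolver drawn: weight = 326/1619 = 0.2014; after-tax cost = 6.6% × (1 − 25.2%) = 4.9368%.
WACC = 0.5003 × 12.0000% + 0.2983 × 4.8620% + 0.2014 × 4.9368% = 8.4483%.

8.45%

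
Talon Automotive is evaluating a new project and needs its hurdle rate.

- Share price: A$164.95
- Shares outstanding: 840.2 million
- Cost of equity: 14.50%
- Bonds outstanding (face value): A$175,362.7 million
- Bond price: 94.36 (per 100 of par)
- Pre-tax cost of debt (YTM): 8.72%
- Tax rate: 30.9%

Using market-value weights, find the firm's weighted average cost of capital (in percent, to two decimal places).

9.89%

Market value of equity E = 164.95 × 840.2m = 138590.99m. Market value of debt D = 175362.7m × 94.36/100 = 165472.24372m.
Total capital V = 138590.99 + 165472.24372 = 304063.23372.
Equity: weight = 138590.99/304063.23372 = 0.4558; cost = 14.5%.
Bonds outstanding: weight = 165472.24372/304063.23372 = 0.5442; after-tax cost = 8.72% × (1 − 30.9%) = 6.0255%.
WACC = 0.4558 × 14.5000% + 0.5442 × 6.0255% = 9.8882%.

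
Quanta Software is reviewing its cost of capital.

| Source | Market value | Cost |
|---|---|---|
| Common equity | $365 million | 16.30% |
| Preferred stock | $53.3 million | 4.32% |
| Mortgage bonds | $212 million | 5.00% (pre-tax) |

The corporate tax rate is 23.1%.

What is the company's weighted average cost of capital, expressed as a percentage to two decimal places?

Total capital V = 365 + 53.3 + 212 = 630.3.
Equity: weight = 365/630.3 = 0.5791; cost = 16.3%.
Preferred: weight = 53.3/630.3 = 0.0846; cost = 4.32%.
Mortgage bonds: weight = 212/630.3 = 0.3363; after-tax cost = 5% × (1 − 23.1%) = 3.8450%.
WACC = 0.5791 × 16.3000% + 0.0846 × 4.3200% + 0.3363 × 3.8450% = 11.0977%.

11.10%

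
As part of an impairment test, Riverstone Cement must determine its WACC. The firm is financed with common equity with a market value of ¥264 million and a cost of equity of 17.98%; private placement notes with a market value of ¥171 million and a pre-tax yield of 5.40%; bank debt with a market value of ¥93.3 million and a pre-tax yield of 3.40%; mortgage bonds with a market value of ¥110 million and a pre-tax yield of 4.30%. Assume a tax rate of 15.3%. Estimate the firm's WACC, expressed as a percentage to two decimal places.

Total capital V = 264 + 171 + 93.3 + 110 = 638.3.
Equity: weight = 264/638.3 = 0.4136; cost = 17.98%.
Private placement notes: weight = 171/638.3 = 0.2679; after-tax cost = 5.4% × (1 − 15.3%) = 4.5738%.
Bank debt: weight = 93.3/638.3 = 0.1462; after-tax cost = 3.4% × (1 − 15.3%) = 2.8798%.
Mortgage bonds: weight = 110/638.3 = 0.1723; after-tax cost = 4.3% × (1 − 15.3%) = 3.6421%.
WACC = 0.4136 × 17.9800% + 0.2679 × 4.5738% + 0.1462 × 2.8798% + 0.1723 × 3.6421% = 9.7104%.

9.71%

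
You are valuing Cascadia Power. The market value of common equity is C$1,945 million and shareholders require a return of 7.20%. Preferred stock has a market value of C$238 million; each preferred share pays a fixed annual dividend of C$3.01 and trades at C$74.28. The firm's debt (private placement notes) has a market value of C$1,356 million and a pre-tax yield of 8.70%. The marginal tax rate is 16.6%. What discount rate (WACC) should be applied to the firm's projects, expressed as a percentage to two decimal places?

7.01%

Cost of preferred: Rp = 3.01 / 74.28 = 4.0522%.
Total capital V = 1945 + 238 + 1356 = 3539.
Equity: weight = 1945/3539 = 0.5496; cost = 7.2%.
Preferred: weight = 238/3539 = 0.0673; cost = 4.0522%.
Private placement notes: weight = 1356/3539 = 0.3832; after-tax cost = 8.7% × (1 − 16.6%) = 7.2558%.
WACC = 0.5496 × 7.2000% + 0.0673 × 4.0522% + 0.3832 × 7.2558% = 7.0097%.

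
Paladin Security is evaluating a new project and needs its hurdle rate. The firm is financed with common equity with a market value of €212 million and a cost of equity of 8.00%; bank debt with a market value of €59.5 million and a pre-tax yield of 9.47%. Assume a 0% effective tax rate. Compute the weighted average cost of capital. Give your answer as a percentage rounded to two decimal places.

Total capital V = 212 + 59.5 = 271.5.
Equity: weight = 212/271.5 = 0.7808; cost = 8%.
Bank debt: weight = 59.5/271.5 = 0.2192; after-tax cost = 9.47% × (1 − 0%) = 9.4700%.
WACC = 0.7808 × 8.0000% + 0.2192 × 9.4700% = 8.3222%.

8.32%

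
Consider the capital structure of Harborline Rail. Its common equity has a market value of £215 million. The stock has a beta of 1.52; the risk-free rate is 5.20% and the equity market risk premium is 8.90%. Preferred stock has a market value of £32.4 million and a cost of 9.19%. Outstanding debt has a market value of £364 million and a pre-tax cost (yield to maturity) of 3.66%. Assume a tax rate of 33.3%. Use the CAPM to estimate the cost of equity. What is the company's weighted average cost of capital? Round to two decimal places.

Cost of equity via CAPM: Re = 5.2% + 1.52 × 8.9% = 18.7280%.
Total capital V = 215 + 32.4 + 364 = 611.4.
Equity: weight = 215/611.4 = 0.3517; cost = 18.728%.
Preferred: weight = 32.4/611.4 = 0.0530; cost = 9.19%.
Debt: weight = 364/611.4 = 0.5954; after-tax cost = 3.66% × (1 − 33.3%) = 2.4412%.
WACC = 0.3517 × 18.7280% + 0.0530 × 9.1900% + 0.5954 × 2.4412% = 8.5261%.

8.53%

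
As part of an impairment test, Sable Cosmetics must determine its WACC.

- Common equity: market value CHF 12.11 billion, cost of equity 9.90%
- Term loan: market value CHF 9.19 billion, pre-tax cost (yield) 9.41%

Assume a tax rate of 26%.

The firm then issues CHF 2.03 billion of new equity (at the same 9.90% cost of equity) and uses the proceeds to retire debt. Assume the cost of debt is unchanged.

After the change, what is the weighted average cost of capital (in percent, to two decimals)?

8.91%

After the change:
Total capital V = 14.14 + 7.16 = 21.3.
Equity: weight = 14.14/21.3 = 0.6638; cost = 9.9%.
Term loan: weight = 7.16/21.3 = 0.3362; after-tax cost = 9.41% × (1 − 26%) = 6.9634%.
WACC = 0.6638 × 9.9000% + 0.3362 × 6.9634% = 8.9129%.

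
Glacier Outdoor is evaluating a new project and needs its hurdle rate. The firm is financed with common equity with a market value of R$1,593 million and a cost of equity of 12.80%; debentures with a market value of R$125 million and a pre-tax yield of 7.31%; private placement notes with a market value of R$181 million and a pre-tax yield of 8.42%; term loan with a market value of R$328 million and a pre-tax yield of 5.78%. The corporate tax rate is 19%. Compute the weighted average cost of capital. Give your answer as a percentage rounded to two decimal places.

10.73%

Total capital V = 1593 + 125 + 181 + 328 = 2227.
Equity: weight = 1593/2227 = 0.7153; cost = 12.8%.
Debentures: weight = 125/2227 = 0.0561; after-tax cost = 7.31% × (1 − 19%) = 5.9211%.
Private placement notes: weight = 181/2227 = 0.0813; after-tax cost = 8.42% × (1 − 19%) = 6.8202%.
Term loan: weight = 328/2227 = 0.1473; after-tax cost = 5.78% × (1 − 19%) = 4.6818%.
WACC = 0.7153 × 12.8000% + 0.0561 × 5.9211% + 0.0813 × 6.8202% + 0.1473 × 4.6818% = 10.7322%.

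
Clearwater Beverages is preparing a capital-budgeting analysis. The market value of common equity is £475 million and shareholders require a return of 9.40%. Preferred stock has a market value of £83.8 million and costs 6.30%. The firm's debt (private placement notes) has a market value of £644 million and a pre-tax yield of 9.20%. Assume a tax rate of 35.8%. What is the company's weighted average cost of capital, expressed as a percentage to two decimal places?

Total capital V = 475 + 83.8 + 644 = 1202.8.
Equity: weight = 475/1202.8 = 0.3949; cost = 9.4%.
Preferred: weight = 83.8/1202.8 = 0.0697; cost = 6.3%.
Private placement notes: weight = 644/1202.8 = 0.5354; after-tax cost = 9.2% × (1 − 35.8%) = 5.9064%.
WACC = 0.3949 × 9.4000% + 0.0697 × 6.3000% + 0.5354 × 5.9064% = 7.3135%.

7.31%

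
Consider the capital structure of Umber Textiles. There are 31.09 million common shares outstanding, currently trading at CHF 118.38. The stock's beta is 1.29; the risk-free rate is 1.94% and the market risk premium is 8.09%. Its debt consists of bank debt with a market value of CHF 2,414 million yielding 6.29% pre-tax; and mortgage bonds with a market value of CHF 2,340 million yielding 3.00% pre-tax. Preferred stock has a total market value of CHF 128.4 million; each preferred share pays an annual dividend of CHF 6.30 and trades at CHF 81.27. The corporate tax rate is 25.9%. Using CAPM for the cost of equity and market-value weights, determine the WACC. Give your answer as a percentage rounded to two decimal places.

7.36%

Cost of equity via CAPM: Re = 1.94% + 1.29 × 8.09% = 12.3761%.
Cost of preferred: Rp = 6.3 / 81.27 = 7.7519%.
Market value of equity E = 118.38 × 31.09m = 3680.4342m.
Total capital V = 3680.4342 + 128.4 + 2414 + 2340 = 8562.8342.
Equity: weight = 3680.4342/8562.8342 = 0.4298; cost = 12.3761%.
Preferred: weight = 128.4/8562.8342 = 0.0150; cost = 7.7519%.
Bank debt: weight = 2414/8562.8342 = 0.2819; after-tax cost = 6.29% × (1 − 25.9%) = 4.6609%.
Mortgage bonds: weight = 2340/8562.8342 = 0.2733; after-tax cost = 3% × (1 − 25.9%) = 2.2230%.
WACC = 0.4298 × 12.3761% + 0.0150 × 7.7519% + 0.2819 × 4.6609% + 0.2733 × 2.2230% = 7.3571%.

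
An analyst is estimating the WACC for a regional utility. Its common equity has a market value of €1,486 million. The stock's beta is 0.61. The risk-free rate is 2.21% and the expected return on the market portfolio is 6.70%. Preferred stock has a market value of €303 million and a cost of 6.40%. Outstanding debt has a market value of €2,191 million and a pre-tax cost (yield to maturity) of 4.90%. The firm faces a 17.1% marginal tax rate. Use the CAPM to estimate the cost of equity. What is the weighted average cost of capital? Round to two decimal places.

Market risk premium = 6.7% − 2.21% = 4.49%.
Cost of equity via CAPM: Re = 2.21% + 0.61 × 4.49% = 4.9489%.
Total capital V = 1486 + 303 + 2191 = 3980.
Equity: weight = 1486/3980 = 0.3734; cost = 4.9489%.
Preferred: weight = 303/3980 = 0.0761; cost = 6.4%.
Debt: weight = 2191/3980 = 0.5505; after-tax cost = 4.9% × (1 − 17.1%) = 4.0621%.
WACC = 0.3734 × 4.9489% + 0.0761 × 6.4000% + 0.5505 × 4.0621% = 4.5712%.

4.57%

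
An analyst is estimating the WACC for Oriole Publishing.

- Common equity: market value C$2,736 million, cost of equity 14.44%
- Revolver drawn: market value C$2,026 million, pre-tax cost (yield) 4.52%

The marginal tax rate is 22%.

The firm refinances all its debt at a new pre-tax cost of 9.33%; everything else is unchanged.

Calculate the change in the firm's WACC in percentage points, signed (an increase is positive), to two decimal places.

+1.60 pp

Current WACC:
Total capital V = 2736 + 2026 = 4762.
Equity: weight = 2736/4762 = 0.5745; cost = 14.44%.
Revolver drawn: weight = 2026/4762 = 0.4255; after-tax cost = 4.52% × (1 − 22%) = 3.5256%.
WACC = 0.5745 × 14.4400% + 0.4255 × 3.5256% = 9.7965%.
After the change:
Total capital V = 2736 + 2026 = 4762.
Equity: weight = 2736/4762 = 0.5745; cost = 14.44%.
Revolver drawn: weight = 2026/4762 = 0.4255; after-tax cost = 9.33% × (1 − 22%) = 7.2774%.
WACC = 0.5745 × 14.4400% + 0.4255 × 7.2774% = 11.3927%.
Change in WACC = 11.3927% − 9.7965% = 1.5962 pp.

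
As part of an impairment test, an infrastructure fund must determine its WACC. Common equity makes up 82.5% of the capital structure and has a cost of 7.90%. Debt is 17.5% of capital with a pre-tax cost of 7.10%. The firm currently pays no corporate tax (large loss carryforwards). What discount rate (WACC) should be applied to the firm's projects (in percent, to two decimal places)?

After-tax cost of debt = 7.1% × (1 − 0%) = 7.1000%.
WACC = 0.825 × 7.9000% + 0.175 × 7.1000% = 7.7600%.

7.76%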